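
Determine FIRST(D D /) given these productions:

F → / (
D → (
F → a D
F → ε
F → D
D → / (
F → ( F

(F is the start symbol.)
{ '(', '/' }

FIRST sets of the non-terminals involved (from the grammar, by fixed-point iteration):
  FIRST(D) = { '(', '/' }

To compute FIRST(D D /), process the symbols left to right:
Symbol D is a non-terminal. Add FIRST(D) \ {ε} = { '(', '/' }
D is not nullable (ε ∉ FIRST(D)), so stop here.
FIRST(D D /) = { '(', '/' }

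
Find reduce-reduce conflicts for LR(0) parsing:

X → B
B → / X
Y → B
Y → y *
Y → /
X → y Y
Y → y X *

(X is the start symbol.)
A reduce-reduce conflict occurs when an LR(0) state has two complete items [A → α .] and [B → β .] — both call for a reduction, and with no lookahead the parser cannot choose between them.

Augment with X' → X and build the canonical LR(0) collection (I0 = CLOSURE({[X' → . X]}), then GOTO on every symbol after a dot until no new states appear). It has 13 states:
  I0: { [B → . / X], [X → . B], [X → . y Y], [X' → . X] }  — shift
  I1: { [B → . / X], [B → / . X], [X → . B], [X → . y Y] }  — shift
  I2: { [X → B .] }  — reduce
  I3: { [X' → X .] }  — accept
  I4: { [B → . / X], [X → y . Y], [Y → . /], [Y → . B], [Y → . y *], [Y → . y X *] }  — shift
  I5: { [B → . / X], [B → / . X], [X → . B], [X → . y Y], [Y → / .] }  — shift, reduce
  I6: { [Y → B .] }  — reduce
  I7: { [X → y Y .] }  — reduce
  I8: { [B → . / X], [X → . B], [X → . y Y], [Y → y . *], [Y → y . X *] }  — shift
  I9: { [Y → y * .] }  — reduce
  I10: { [Y → y X . *] }  — shift
  I11: { [Y → y X * .] }  — reduce
  I12: { [B → / X .] }  — reduce

No state contains more than one complete item.

Answer: No reduce-reduce conflicts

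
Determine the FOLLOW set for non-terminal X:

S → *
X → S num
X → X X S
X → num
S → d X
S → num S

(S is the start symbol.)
{ $, '*', 'd', 'num' }

To compute FOLLOW(X), find every occurrence of X on a right-hand side N → α X β: add FIRST(β) \ {ε}, and if β is empty or nullable also add FOLLOW(N). Iterate to a fixed point.

In X → X X S: X is followed by X S, add FIRST(X S) \ {ε} = { '*', 'd', 'num' }
In X → X X S: X is followed by S, add FIRST(S) \ {ε} = { '*', 'd', 'num' }
In S → d X: X is at the end, add FOLLOW(S)

The FOLLOW sets referred to above (computed the same way, to a fixed point):
  FOLLOW(S) = { $, '*', 'd', 'num' }

Taking the union: FOLLOW(X) = { $, '*', 'd', 'num' }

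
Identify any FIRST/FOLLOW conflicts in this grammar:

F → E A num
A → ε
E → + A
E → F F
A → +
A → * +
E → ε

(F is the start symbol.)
Yes. A → '+' with FOLLOW(A) on { '+' }; A → '*' '+' with FOLLOW(A) on { '*' }; E → '+' A with FOLLOW(E) on { '+' }; E → F F with FOLLOW(E) on { '*', '+', 'num' }

A FIRST/FOLLOW conflict occurs when a non-terminal N has a nullable alternative N → β (β ⇒* ε) and another alternative N → α with FIRST(α) ∩ FOLLOW(N) ≠ ∅: on such a lookahead the parser cannot decide between expanding α and letting N vanish via β.

Nullable non-terminals: A, E.
FIRST sets used below: FIRST(F) = { '*', '+', 'num' }

A: nullable alternative(s) A → ε; FOLLOW(A) = { '*', '+', 'num' }
  A → ε: FIRST \ {ε} = { } — this is the only nullable alternative, skip
  A → +: FIRST \ {ε} = { '+' } — overlaps FOLLOW(A) on { '+' }: CONFLICT
  A → * +: FIRST \ {ε} = { '*' } — overlaps FOLLOW(A) on { '*' }: CONFLICT

E: nullable alternative(s) E → ε; FOLLOW(E) = { '*', '+', 'num' }
  E → + A: FIRST \ {ε} = { '+' } — overlaps FOLLOW(E) on { '+' }: CONFLICT
  E → F F: FIRST \ {ε} = { '*', '+', 'num' } — overlaps FOLLOW(E) on { '*', '+', 'num' }: CONFLICT
  E → ε: FIRST \ {ε} = { } — this is the only nullable alternative, skip

F has no nullable alternative, so no FIRST/FOLLOW check is needed there.

So the grammar has 4 FIRST/FOLLOW conflicts (marked CONFLICT above).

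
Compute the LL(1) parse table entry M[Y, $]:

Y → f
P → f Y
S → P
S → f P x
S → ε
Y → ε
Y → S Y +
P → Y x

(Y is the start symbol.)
Y → ε

To find M[Y, $], we find productions for Y where $ is in the predict set (PREDICT(N → α) = (FIRST(α) \ {ε}) ∪ (FOLLOW(N) if α ⇒* ε)).

Relevant sets:
  FIRST(S) = { '+', 'f', 'x', ε }
  FIRST(Y) = { '+', 'f', 'x', ε }
  FOLLOW(Y) = { $, '+', 'f', 'x' }

Y → f: PREDICT = { 'f' }
Y → ε: PREDICT = { $, '+', 'f', 'x' }
  $ is in predict set, so this production goes in M[Y, $]
Y → S Y +: PREDICT = { '+', 'f', 'x' }

M[Y, $] = Y → ε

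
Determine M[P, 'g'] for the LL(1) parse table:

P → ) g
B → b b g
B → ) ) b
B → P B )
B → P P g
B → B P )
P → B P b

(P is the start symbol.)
To find M[P, 'g'], we find productions for P where 'g' is in the predict set (PREDICT(N → α) = (FIRST(α) \ {ε}) ∪ (FOLLOW(N) if α ⇒* ε)).

Relevant sets:
  FIRST(B) = { ')', 'b' }

P → ) g: PREDICT = { ')' }
P → B P b: PREDICT = { ')', 'b' }

M[P, 'g'] is empty (no production applies)

Answer: Empty (error entry)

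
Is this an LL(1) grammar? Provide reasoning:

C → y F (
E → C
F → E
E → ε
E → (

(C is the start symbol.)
No. Predict set conflict for E: { '(' }

A grammar is LL(1) if for each non-terminal N with multiple productions, the predict sets of those productions are pairwise disjoint, where PREDICT(N → α) = (FIRST(α) \ {ε}) ∪ (FOLLOW(N) if α ⇒* ε).

Relevant sets:
  FIRST(C) = { 'y' }
  FOLLOW(E) = { '(' }

For E:
  PREDICT(E → C) = { 'y' }
  PREDICT(E → ε) = { '(' }
  PREDICT(E → '(') = { '(' }
C, F have a single production, so nothing to check there.

Conflict found: Predict set conflict for E: { '(' }
The grammar is NOT LL(1).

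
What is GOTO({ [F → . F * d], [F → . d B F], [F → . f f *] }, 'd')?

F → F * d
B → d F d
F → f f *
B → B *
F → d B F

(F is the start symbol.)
{ [B → . B *], [B → . d F d], [F → d . B F] }

GOTO(I, 'd') = CLOSURE({ [A → αX.β] : [A → α.Xβ] ∈ I, X = 'd' })

Items with dot before 'd', with the dot advanced:
  [F → . d B F] → [F → d . B F]
Closure of the advanced items:
  [F → d . B F] has the dot before B: add [B → . d F d], [B → . B *]

GOTO = { [B → . B *], [B → . d F d], [F → d . B F] }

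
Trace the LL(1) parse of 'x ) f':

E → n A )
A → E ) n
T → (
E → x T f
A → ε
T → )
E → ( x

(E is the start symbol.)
LL(1) parsing maintains a stack (initially the start symbol over $) and the input. At each step: if the stack top is a terminal, match it against the current input token; if it is a non-terminal N, replace it with the RHS of M[N, lookahead] (the unique production whose predict set contains the lookahead).

Stack is shown with the top on the left.

Stack    Input    Action
------------------------
E $      x ) f $  output E → x T f
x T f $  x ) f $  match 'x'
T f $    ) f $    output T → )
) f $    ) f $    match ')'
f $      f $      match 'f'
$        $        accept

The string is accepted.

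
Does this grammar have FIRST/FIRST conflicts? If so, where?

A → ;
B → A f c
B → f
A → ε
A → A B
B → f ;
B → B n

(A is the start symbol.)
A FIRST/FIRST conflict occurs when two productions N → α and N → β for the same non-terminal have FIRST(α) ∩ FIRST(β) ≠ ∅ (with ε ∈ FIRST of a nullable right-hand side, so two nullable alternatives also conflict).

FIRST sets of the non-terminals at (or reachable through a nullable prefix from) the front of some alternative:
  FIRST(A) = { ';', 'f', ε }
  FIRST(B) = { ';', 'f' }

Productions for A:
  A → ;: FIRST = { ';' }
  A → ε: FIRST = { ε }
  A → A B: FIRST = { ';', 'f' }
Productions for B:
  B → A f c: FIRST = { ';', 'f' }
  B → f: FIRST = { 'f' }
  B → f ;: FIRST = { 'f' }
  B → B n: FIRST = { ';', 'f' }

Conflict for A: A → ; and A → A B
  Overlap: { ';' }
Conflict for B: B → A f c and B → f
  Overlap: { 'f' }
Conflict for B: B → A f c and B → f ;
  Overlap: { 'f' }
Conflict for B: B → A f c and B → B n
  Overlap: { ';', 'f' }
Conflict for B: B → f and B → f ;
  Overlap: { 'f' }
Conflict for B: B → f and B → B n
  Overlap: { 'f' }
Conflict for B: B → f ; and B → B n
  Overlap: { 'f' }

Answer: Yes. A → ';' / A → A B on { ';' }; B → A f c / B → f on { 'f' }; B → A f c / B → f ';' on { 'f' }; B → A f c / B → B n on { ';', 'f' }; B → f / B → f ';' on { 'f' }; B → f / B → B n on { 'f' }; B → f ';' / B → B n on { 'f' }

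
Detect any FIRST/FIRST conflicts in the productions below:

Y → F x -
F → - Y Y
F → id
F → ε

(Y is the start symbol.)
No FIRST/FIRST conflicts.

Productions for F:
  F → - Y Y: FIRST = { '-' }
  F → id: FIRST = { 'id' }
  F → ε: FIRST = { ε }
Y has only one production, so no FIRST/FIRST conflict is possible there.

All alternatives of each non-terminal have pairwise disjoint FIRST sets.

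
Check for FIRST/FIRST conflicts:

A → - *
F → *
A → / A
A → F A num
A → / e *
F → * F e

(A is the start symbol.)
A FIRST/FIRST conflict occurs when two productions N → α and N → β for the same non-terminal have FIRST(α) ∩ FIRST(β) ≠ ∅ (with ε ∈ FIRST of a nullable right-hand side, so two nullable alternatives also conflict).

FIRST sets of the non-terminals at (or reachable through a nullable prefix from) the front of some alternative:
  FIRST(F) = { '*' }

Productions for A:
  A → - *: FIRST = { '-' }
  A → / A: FIRST = { '/' }
  A → F A num: FIRST = { '*' }
  A → / e *: FIRST = { '/' }
Productions for F:
  F → *: FIRST = { '*' }
  F → * F e: FIRST = { '*' }

Conflict for A: A → / A and A → / e *
  Overlap: { '/' }
Conflict for F: F → * and F → * F e
  Overlap: { '*' }

Answer: Yes. A → '/' A / A → '/' e '*' on { '/' }; F → '*' / F → '*' F e on { '*' }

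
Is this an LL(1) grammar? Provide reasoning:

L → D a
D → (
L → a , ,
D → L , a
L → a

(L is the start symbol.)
No. Predict set conflict for L: { 'a' }

A grammar is LL(1) if for each non-terminal N with multiple productions, the predict sets of those productions are pairwise disjoint, where PREDICT(N → α) = (FIRST(α) \ {ε}) ∪ (FOLLOW(N) if α ⇒* ε).

Relevant sets:
  FIRST(D) = { '(', 'a' }
  FIRST(L) = { '(', 'a' }

For L:
  PREDICT(L → D a) = { '(', 'a' }
  PREDICT(L → a ',' ',') = { 'a' }
  PREDICT(L → a) = { 'a' }
For D:
  PREDICT(D → '(') = { '(' }
  PREDICT(D → L ',' a) = { '(', 'a' }

Conflict found: Predict set conflict for L: { 'a' }
The grammar is NOT LL(1).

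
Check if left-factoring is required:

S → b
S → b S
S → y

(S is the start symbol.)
Left-factoring is needed when two productions for the same non-terminal
share a common prefix on the right-hand side.

Productions for S:
  S → b
  S → b S
  S → y

Found common prefix 'b' in productions for S

Answer: Yes, S has productions with common prefix 'b'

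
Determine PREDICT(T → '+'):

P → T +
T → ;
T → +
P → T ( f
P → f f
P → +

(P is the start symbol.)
PREDICT(T → '+') = (FIRST(RHS) \ {ε}) ∪ (FOLLOW(T) if ε ∈ FIRST(RHS), i.e. RHS ⇒* ε)
FIRST('+') = { '+' }
ε ∉ FIRST('+'), so FOLLOW(T) is not added.
PREDICT(T → '+') = { '+' }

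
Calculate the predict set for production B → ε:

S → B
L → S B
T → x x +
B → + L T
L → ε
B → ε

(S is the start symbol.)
{ $, '+', 'x' }

PREDICT(B → ε) = (FIRST(RHS) \ {ε}) ∪ (FOLLOW(B) if ε ∈ FIRST(RHS), i.e. RHS ⇒* ε)
The right-hand side is ε (FIRST(ε) = { ε }), so the predict set is FOLLOW(B) = { $, '+', 'x' }
PREDICT(B → ε) = { $, '+', 'x' }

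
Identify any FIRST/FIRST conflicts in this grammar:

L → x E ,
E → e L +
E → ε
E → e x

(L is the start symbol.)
Productions for E:
  E → e L +: FIRST = { 'e' }
  E → ε: FIRST = { ε }
  E → e x: FIRST = { 'e' }
L has only one production, so no FIRST/FIRST conflict is possible there.

Conflict for E: E → e L + and E → e x
  Overlap: { 'e' }

Answer: Yes. E → e L '+' / E → e x on { 'e' }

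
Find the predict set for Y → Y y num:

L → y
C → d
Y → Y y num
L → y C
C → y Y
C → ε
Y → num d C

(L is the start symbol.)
PREDICT(Y → Y y num) = (FIRST(RHS) \ {ε}) ∪ (FOLLOW(Y) if ε ∈ FIRST(RHS), i.e. RHS ⇒* ε)
FIRST(Y) = { 'num' }
FIRST(Y y num) = { 'num' }
ε ∉ FIRST(Y y num), so FOLLOW(Y) is not added.
PREDICT(Y → Y y num) = { 'num' }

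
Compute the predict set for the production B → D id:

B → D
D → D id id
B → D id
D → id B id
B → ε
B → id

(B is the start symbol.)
PREDICT(B → D id) = (FIRST(RHS) \ {ε}) ∪ (FOLLOW(B) if ε ∈ FIRST(RHS), i.e. RHS ⇒* ε)
FIRST(D) = { 'id' }
FIRST(D id) = { 'id' }
ε ∉ FIRST(D id), so FOLLOW(B) is not added.
PREDICT(B → D id) = { 'id' }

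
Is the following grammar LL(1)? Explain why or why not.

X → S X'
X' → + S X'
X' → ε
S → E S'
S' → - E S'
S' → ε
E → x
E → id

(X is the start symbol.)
A grammar is LL(1) if for each non-terminal N with multiple productions, the predict sets of those productions are pairwise disjoint, where PREDICT(N → α) = (FIRST(α) \ {ε}) ∪ (FOLLOW(N) if α ⇒* ε).

Relevant sets:
  FOLLOW(X') = { $ }
  FOLLOW(S') = { $, '+' }

For X':
  PREDICT(X' → '+' S X') = { '+' }
  PREDICT(X' → ε) = { $ }
For S':
  PREDICT(S' → '-' E S') = { '-' }
  PREDICT(S' → ε) = { $, '+' }
For E:
  PREDICT(E → x) = { 'x' }
  PREDICT(E → id) = { 'id' }
X, S have a single production, so nothing to check there.

All predict sets are disjoint. The grammar IS LL(1).

Answer: Yes, the grammar is LL(1).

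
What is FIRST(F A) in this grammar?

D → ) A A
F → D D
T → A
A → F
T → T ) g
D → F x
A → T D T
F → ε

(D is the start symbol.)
{ ')', 'x', ε }

FIRST sets of the non-terminals involved (from the grammar, by fixed-point iteration):
  FIRST(F) = { ')', 'x', ε }
  FIRST(A) = { ')', 'x', ε }

To compute FIRST(F A), process the symbols left to right:
Symbol F is a non-terminal. Add FIRST(F) \ {ε} = { ')', 'x' }
F is nullable (ε ∈ FIRST(F)), continue to the next symbol.
Symbol A is a non-terminal. Add FIRST(A) \ {ε} = { ')', 'x' }
A is nullable (ε ∈ FIRST(A)), continue to the next symbol.
All symbols are nullable, so ε is in the result.
FIRST(F A) = { ')', 'x', ε }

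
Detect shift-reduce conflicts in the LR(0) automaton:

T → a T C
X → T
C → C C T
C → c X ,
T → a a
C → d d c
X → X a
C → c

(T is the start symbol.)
Yes — I4: [T → a a .] vs [T → . a T C]; I5: [T → a T C .] vs [C → . c]; I6: [C → c .] vs [T → . a T C]

Augment with T' → T and build the canonical LR(0) collection (I0 = CLOSURE({[T' → . T]}), then GOTO on every symbol after a dot until no new states appear). It has 16 states:
  I0: { [T → . a T C], [T → . a a], [T' → . T] }  — shift
  I1: { [T' → T .] }  — accept
  I2: { [T → . a T C], [T → . a a], [T → a . T C], [T → a . a] }  — shift
  I3: { [C → . C C T], [C → . c X ,], [C → . c], [C → . d d c], [T → a T . C] }  — shift
  I4: { [T → . a T C], [T → . a a], [T → a . T C], [T → a . a], [T → a a .] }  — shift, reduce
  I5: { [C → . C C T], [C → . c X ,], [C → . c], [C → . d d c], [C → C . C T], [T → a T C .] }  — shift, reduce
  I6: { [C → c . X ,], [C → c .], [T → . a T C], [T → . a a], [X → . T], [X → . X a] }  — shift, reduce
  I7: { [C → d . d c] }  — shift
  I8: { [C → d d . c] }  — shift
  I9: { [C → d d c .] }  — reduce
  I10: { [X → T .] }  — reduce
  I11: { [C → c X . ,], [X → X . a] }  — shift
  I12: { [C → c X , .] }  — reduce
  I13: { [X → X a .] }  — reduce
  I14: { [C → . C C T], [C → . c X ,], [C → . c], [C → . d d c], [C → C . C T], [C → C C . T], [T → . a T C], [T → . a a] }  — shift
  I15: { [C → C C T .] }  — reduce

I4 contains reduce item [T → a a .] and shift items [T → . a T C], [T → . a a], [T → a . a] — shift-reduce conflict.
I5 contains reduce item [T → a T C .] and shift items [C → . c], [C → . c X ,], [C → . d d c] — shift-reduce conflict.
I6 contains reduce item [C → c .] and shift items [T → . a T C], [T → . a a] — shift-reduce conflict.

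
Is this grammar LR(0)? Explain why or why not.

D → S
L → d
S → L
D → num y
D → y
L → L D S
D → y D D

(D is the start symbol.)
No. Shift-reduce conflict between [S → L .] and [D → . num y]

Augment with D' → D and build the canonical LR(0) collection (I0 = CLOSURE({[D' → . D]}), then GOTO on every symbol after a dot until no new states appear). It has 12 states:
  I0: { [D → . S], [D → . num y], [D → . y D D], [D → . y], [D' → . D], [L → . L D S], [L → . d], [S → . L] }  — shift
  I1: { [D' → D .] }  — accept
  I2: { [D → . S], [D → . num y], [D → . y D D], [D → . y], [L → . L D S], [L → . d], [L → L . D S], [S → . L], [S → L .] }  — shift, reduce
  I3: { [D → S .] }  — reduce
  I4: { [L → d .] }  — reduce
  I5: { [D → num . y] }  — shift
  I6: { [D → . S], [D → . num y], [D → . y D D], [D → . y], [D → y . D D], [D → y .], [L → . L D S], [L → . d], [S → . L] }  — shift, reduce
  I7: { [D → . S], [D → . num y], [D → . y D D], [D → . y], [D → y D . D], [L → . L D S], [L → . d], [S → . L] }  — shift
  I8: { [D → y D D .] }  — reduce
  I9: { [D → num y .] }  — reduce
  I10: { [L → . L D S], [L → . d], [L → L D . S], [S → . L] }  — shift
  I11: { [L → L D S .] }  — reduce

Conflict in state I2:
  Shift-reduce conflict between [S → L .] and [D → . num y]
So the grammar is NOT LR(0).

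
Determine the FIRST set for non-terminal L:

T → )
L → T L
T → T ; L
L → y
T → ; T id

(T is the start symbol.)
To compute FIRST(L), examine every production with L on the left-hand side, reading each right-hand side left to right until a non-nullable symbol is reached.

FIRST sets of the other non-terminals involved (by the same procedure, iterated to a fixed point):
  FIRST(T) = { ')', ';' }

From L → T L:
  - T is a non-terminal: add FIRST(T) \ {ε} = { ')', ';' }
    T is not nullable, so stop
From L → y:
  - y is a terminal: add 'y' and stop

Collecting: FIRST(L) = { ')', ';', 'y' }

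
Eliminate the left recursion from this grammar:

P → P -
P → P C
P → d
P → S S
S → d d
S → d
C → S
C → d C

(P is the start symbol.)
P → d P'
P → S S P'
P' → - P'
P' → C P'
P' → ε
S → d d
S → d
C → S
C → d C

P is directly left-recursive. The standard transformation for
  A → A α₁ | ... | A α_m | β₁ | ... | β_n
is
  A  → β₁ A' | ... | β_n A'
  A' → α₁ A' | ... | α_m A' | ε

P → d becomes P → d P'
P → S S becomes P → S S P'
P → P - becomes P' → - P'
P → P C becomes P' → C P'
Add P' → ε

Productions for other non-terminals are unchanged:
  S → d d
  S → d
  C → S
  C → d C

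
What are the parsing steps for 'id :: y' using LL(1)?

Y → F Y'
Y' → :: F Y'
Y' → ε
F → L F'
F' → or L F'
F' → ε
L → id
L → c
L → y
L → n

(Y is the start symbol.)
LL(1) parsing maintains a stack (initially the start symbol over $) and the input. At each step: if the stack top is a terminal, match it against the current input token; if it is a non-terminal N, replace it with the RHS of M[N, lookahead] (the unique production whose predict set contains the lookahead).

Stack is shown with the top on the left.

Stack       Input      Action
-----------------------------
Y $         id :: y $  output Y → F Y'
F Y' $      id :: y $  output F → L F'
L F' Y' $   id :: y $  output L → id
id F' Y' $  id :: y $  match 'id'
F' Y' $     :: y $     output F' → ε
Y' $        :: y $     output Y' → :: F Y'
:: F Y' $   :: y $     match '::'
F Y' $      y $        output F → L F'
L F' Y' $   y $        output L → y
y F' Y' $   y $        match 'y'
F' Y' $     $          output F' → ε
Y' $        $          output Y' → ε
$           $          accept

The string is accepted.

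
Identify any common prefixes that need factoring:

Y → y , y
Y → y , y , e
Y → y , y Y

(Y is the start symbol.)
Yes, Y has productions with common prefix 'y , y'

Left-factoring is needed when two productions for the same non-terminal
share a common prefix on the right-hand side.

Productions for Y:
  Y → y , y
  Y → y , y , e
  Y → y , y Y

Found common prefix 'y , y' in productions for Y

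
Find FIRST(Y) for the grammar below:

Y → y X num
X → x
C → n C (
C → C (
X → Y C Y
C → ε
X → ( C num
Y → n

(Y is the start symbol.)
From Y → y X num:
  - y is a terminal: add 'y' and stop
From Y → n:
  - n is a terminal: add 'n' and stop

Collecting: FIRST(Y) = { 'n', 'y' }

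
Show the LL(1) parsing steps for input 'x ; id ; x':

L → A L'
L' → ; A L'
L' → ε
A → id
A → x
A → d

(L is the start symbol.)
LL(1) parsing maintains a stack (initially the start symbol over $) and the input. At each step: if the stack top is a terminal, match it against the current input token; if it is a non-terminal N, replace it with the RHS of M[N, lookahead] (the unique production whose predict set contains the lookahead).

Stack is shown with the top on the left.

Stack     Input         Action
------------------------------
L $       x ; id ; x $  output L → A L'
A L' $    x ; id ; x $  output A → x
x L' $    x ; id ; x $  match 'x'
L' $      ; id ; x $    output L' → ; A L'
; A L' $  ; id ; x $    match ';'
A L' $    id ; x $      output A → id
id L' $   id ; x $      match 'id'
L' $      ; x $         output L' → ; A L'
; A L' $  ; x $         match ';'
A L' $    x $           output A → x
x L' $    x $           match 'x'
L' $      $             output L' → ε
$         $             accept

The string is accepted.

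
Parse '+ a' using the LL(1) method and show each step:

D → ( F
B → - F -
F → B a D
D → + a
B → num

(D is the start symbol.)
LL(1) parsing maintains a stack (initially the start symbol over $) and the input. At each step: if the stack top is a terminal, match it against the current input token; if it is a non-terminal N, replace it with the RHS of M[N, lookahead] (the unique production whose predict set contains the lookahead).

Stack is shown with the top on the left.

Stack  Input  Action
--------------------
D $    + a $  output D → + a
+ a $  + a $  match '+'
a $    a $    match 'a'
$      $      accept

The string is accepted.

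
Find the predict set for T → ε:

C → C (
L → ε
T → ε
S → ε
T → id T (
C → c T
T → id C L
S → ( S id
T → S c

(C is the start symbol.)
PREDICT(T → ε) = (FIRST(RHS) \ {ε}) ∪ (FOLLOW(T) if ε ∈ FIRST(RHS), i.e. RHS ⇒* ε)
The right-hand side is ε (FIRST(ε) = { ε }), so the predict set is FOLLOW(T) = { $, '(' }
PREDICT(T → ε) = { $, '(' }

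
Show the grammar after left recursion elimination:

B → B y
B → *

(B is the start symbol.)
B → * B'
B' → y B'
B' → ε

B is directly left-recursive. The standard transformation for
  A → A α₁ | ... | A α_m | β₁ | ... | β_n
is
  A  → β₁ A' | ... | β_n A'
  A' → α₁ A' | ... | α_m A' | ε

B → * becomes B → * B'
B → B y becomes B' → y B'
Add B' → ε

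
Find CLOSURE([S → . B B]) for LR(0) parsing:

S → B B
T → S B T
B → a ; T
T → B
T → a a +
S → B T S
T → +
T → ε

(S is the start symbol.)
{ [B → . a ; T], [S → . B B] }

Start with: [S → . B B]
  [S → . B B] has the dot before B: add [B → . a ; T]
No further items can be added.

CLOSURE = { [B → . a ; T], [S → . B B] }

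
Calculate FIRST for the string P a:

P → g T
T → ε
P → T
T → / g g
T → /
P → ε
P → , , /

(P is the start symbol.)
{ ',', '/', 'a', 'g' }

FIRST sets of the non-terminals involved (from the grammar, by fixed-point iteration):
  FIRST(P) = { ',', '/', 'g', ε }

To compute FIRST(P a), process the symbols left to right:
Symbol P is a non-terminal. Add FIRST(P) \ {ε} = { ',', '/', 'g' }
P is nullable (ε ∈ FIRST(P)), continue to the next symbol.
Symbol a is a terminal. Add 'a' and stop.
FIRST(P a) = { ',', '/', 'a', 'g' }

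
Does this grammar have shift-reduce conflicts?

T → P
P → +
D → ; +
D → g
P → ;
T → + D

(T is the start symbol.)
Yes — I1: [P → + .] vs [D → . ; +]

Augment with T' → T and build the canonical LR(0) collection (I0 = CLOSURE({[T' → . T]}), then GOTO on every symbol after a dot until no new states appear). It has 9 states:
  I0: { [P → . +], [P → . ;], [T → . + D], [T → . P], [T' → . T] }  — shift
  I1: { [D → . ; +], [D → . g], [P → + .], [T → + . D] }  — shift, reduce
  I2: { [P → ; .] }  — reduce
  I3: { [T → P .] }  — reduce
  I4: { [T' → T .] }  — accept
  I5: { [D → ; . +] }  — shift
  I6: { [T → + D .] }  — reduce
  I7: { [D → g .] }  — reduce
  I8: { [D → ; + .] }  — reduce

I1 contains reduce item [P → + .] and shift items [D → . ; +], [D → . g] — shift-reduce conflict.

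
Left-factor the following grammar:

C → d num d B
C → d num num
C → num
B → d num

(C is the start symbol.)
C → d num C'
C' → d B
C' → num
C → num
B → d num

Left-factoring transforms A → αβ₁ | αβ₂ into A → αA' and A' → β₁ | β₂
(α is the longest common prefix among the alternatives). Repeat until
no nonterminal has two alternatives with a common prefix.

Round 1: C has alternatives sharing prefix 'd num'. Introduce C': C → d num C'
  Add: C' → d B
  Add: C' → num

No remaining common prefixes — done.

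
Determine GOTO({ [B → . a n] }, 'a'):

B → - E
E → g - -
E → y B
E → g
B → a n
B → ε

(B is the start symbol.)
GOTO(I, 'a') = CLOSURE({ [A → αX.β] : [A → α.Xβ] ∈ I, X = 'a' })

Items with dot before 'a', with the dot advanced:
  [B → . a n] → [B → a . n]
Closure adds nothing (no advanced item has the dot before a non-terminal).

GOTO = { [B → a . n] }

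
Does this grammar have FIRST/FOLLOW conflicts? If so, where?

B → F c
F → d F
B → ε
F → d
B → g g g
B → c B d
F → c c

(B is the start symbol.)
A FIRST/FOLLOW conflict occurs when a non-terminal N has a nullable alternative N → β (β ⇒* ε) and another alternative N → α with FIRST(α) ∩ FOLLOW(N) ≠ ∅: on such a lookahead the parser cannot decide between expanding α and letting N vanish via β.

Nullable non-terminals: B.
FIRST sets used below: FIRST(F) = { 'c', 'd' }

B: nullable alternative(s) B → ε; FOLLOW(B) = { $, 'd' }
  B → F c: FIRST \ {ε} = { 'c', 'd' } — overlaps FOLLOW(B) on { 'd' }: CONFLICT
  B → ε: FIRST \ {ε} = { } — this is the only nullable alternative, skip
  B → g g g: FIRST \ {ε} = { 'g' } — disjoint from FOLLOW(B)
  B → c B d: FIRST \ {ε} = { 'c' } — disjoint from FOLLOW(B)

F has no nullable alternative, so no FIRST/FOLLOW check is needed there.

So the grammar has 1 FIRST/FOLLOW conflict (marked CONFLICT above).

Answer: Yes. B → F c with FOLLOW(B) on { 'd' }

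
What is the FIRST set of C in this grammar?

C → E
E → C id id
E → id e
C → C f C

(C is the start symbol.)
FIRST sets of the other non-terminals involved (by the same procedure, iterated to a fixed point):
  FIRST(E) = { 'id' }

From C → E:
  - E is a non-terminal: add FIRST(E) \ {ε} = { 'id' }
    E is not nullable, so stop
From C → C f C:
  - C is the symbol being defined: contributes nothing new
    C is not nullable, so stop

Collecting: FIRST(C) = { 'id' }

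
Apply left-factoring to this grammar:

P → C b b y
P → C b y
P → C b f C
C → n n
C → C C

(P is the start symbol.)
P → C b P'
P' → b y
P' → y
P' → f C
C → n n
C → C C

Left-factoring transforms A → αβ₁ | αβ₂ into A → αA' and A' → β₁ | β₂
(α is the longest common prefix among the alternatives). Repeat until
no nonterminal has two alternatives with a common prefix.

Round 1: P has alternatives sharing prefix 'C b'. Introduce P': P → C b P'
  Add: P' → b y
  Add: P' → y
  Add: P' → f C

No remaining common prefixes — done.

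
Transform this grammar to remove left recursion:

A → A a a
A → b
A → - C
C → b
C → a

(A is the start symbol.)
A is directly left-recursive. The standard transformation for
  A → A α₁ | ... | A α_m | β₁ | ... | β_n
is
  A  → β₁ A' | ... | β_n A'
  A' → α₁ A' | ... | α_m A' | ε

A → b becomes A → b A'
A → - C becomes A → - C A'
A → A a a becomes A' → a a A'
Add A' → ε

Productions for other non-terminals are unchanged:
  C → b
  C → a

Resulting grammar:
A → b A'
A → - C A'
A' → a a A'
A' → ε
C → b
C → a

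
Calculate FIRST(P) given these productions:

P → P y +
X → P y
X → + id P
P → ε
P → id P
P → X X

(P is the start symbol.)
{ '+', 'id', 'y', ε }

To compute FIRST(P), examine every production with P on the left-hand side, reading each right-hand side left to right until a non-nullable symbol is reached.

FIRST sets of the other non-terminals involved (by the same procedure, iterated to a fixed point):
  FIRST(X) = { '+', 'id', 'y' }

From P → P y +:
  - P is the symbol being defined: contributes nothing new
    P is nullable, so continue to the next symbol
  - y is a terminal: add 'y' and stop
From P → ε:
  - ε-production, so ε ∈ FIRST(P)
From P → id P:
  - id is a terminal: add 'id' and stop
From P → X X:
  - X is a non-terminal: add FIRST(X) \ {ε} = { '+', 'id', 'y' }
    X is not nullable, so stop

Collecting: FIRST(P) = { '+', 'id', 'y', ε }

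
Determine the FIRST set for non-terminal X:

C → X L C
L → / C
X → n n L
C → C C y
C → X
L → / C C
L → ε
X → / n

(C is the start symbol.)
To compute FIRST(X), examine every production with X on the left-hand side, reading each right-hand side left to right until a non-nullable symbol is reached.

From X → n n L:
  - n is a terminal: add 'n' and stop
From X → / n:
  - '/' is a terminal: add '/' and stop

Collecting: FIRST(X) = { '/', 'n' }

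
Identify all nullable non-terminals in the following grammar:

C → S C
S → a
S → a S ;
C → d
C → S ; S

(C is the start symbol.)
A non-terminal is nullable if it can derive ε (the empty string): either it has an ε-production, or it has a production whose right-hand side consists entirely of nullable non-terminals.

There are no ε-productions, so no non-terminal can derive ε.
No non-terminals are nullable.

Answer: None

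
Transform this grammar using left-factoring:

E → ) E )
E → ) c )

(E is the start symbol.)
Left-factoring transforms A → αβ₁ | αβ₂ into A → αA' and A' → β₁ | β₂
(α is the longest common prefix among the alternatives). Repeat until
no nonterminal has two alternatives with a common prefix.

Round 1: E has alternatives sharing prefix ')'. Introduce E': E → ) E'
  Add: E' → E )
  Add: E' → c )

No remaining common prefixes — done.

Resulting grammar:
E → ) E'
E' → E )
E' → c )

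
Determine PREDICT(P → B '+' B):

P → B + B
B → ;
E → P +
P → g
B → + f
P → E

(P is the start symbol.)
PREDICT(P → B '+' B) = (FIRST(RHS) \ {ε}) ∪ (FOLLOW(P) if ε ∈ FIRST(RHS), i.e. RHS ⇒* ε)
FIRST(B) = { '+', ';' }
FIRST(B '+' B) = { '+', ';' }
ε ∉ FIRST(B '+' B), so FOLLOW(P) is not added.
PREDICT(P → B '+' B) = { '+', ';' }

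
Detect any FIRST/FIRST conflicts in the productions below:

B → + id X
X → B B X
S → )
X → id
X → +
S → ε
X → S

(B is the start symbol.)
A FIRST/FIRST conflict occurs when two productions N → α and N → β for the same non-terminal have FIRST(α) ∩ FIRST(β) ≠ ∅ (with ε ∈ FIRST of a nullable right-hand side, so two nullable alternatives also conflict).

FIRST sets of the non-terminals at (or reachable through a nullable prefix from) the front of some alternative:
  FIRST(B) = { '+' }
  FIRST(S) = { ')', ε }

Productions for X:
  X → B B X: FIRST = { '+' }
  X → id: FIRST = { 'id' }
  X → +: FIRST = { '+' }
  X → S: FIRST = { ')', ε }
Productions for S:
  S → ): FIRST = { ')' }
  S → ε: FIRST = { ε }
B has only one production, so no FIRST/FIRST conflict is possible there.

Conflict for X: X → B B X and X → +
  Overlap: { '+' }

Answer: Yes. X → B B X / X → '+' on { '+' }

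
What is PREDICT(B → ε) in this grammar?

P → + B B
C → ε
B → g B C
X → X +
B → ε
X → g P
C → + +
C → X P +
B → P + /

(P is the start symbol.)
PREDICT(B → ε) = (FIRST(RHS) \ {ε}) ∪ (FOLLOW(B) if ε ∈ FIRST(RHS), i.e. RHS ⇒* ε)
The right-hand side is ε (FIRST(ε) = { ε }), so the predict set is FOLLOW(B) = { $, '+', 'g' }
PREDICT(B → ε) = { $, '+', 'g' }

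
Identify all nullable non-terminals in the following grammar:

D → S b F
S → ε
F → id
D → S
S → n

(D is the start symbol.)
{ 'D', 'S' }

A non-terminal is nullable if it can derive ε (the empty string): either it has an ε-production, or it has a production whose right-hand side consists entirely of nullable non-terminals.

ε-productions: S → ε
So S is immediately nullable.
D → S: every symbol on the right is nullable, so D is nullable too.
No further non-terminal can be added: every production for the remaining non-terminals contains a terminal or a non-nullable non-terminal.
Nullable = { 'D', 'S' }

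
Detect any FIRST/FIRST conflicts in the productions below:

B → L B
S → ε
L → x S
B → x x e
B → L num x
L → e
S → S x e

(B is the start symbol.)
Yes. B → L B / B → x x e on { 'x' }; B → L B / B → L num x on { 'e', 'x' }; B → x x e / B → L num x on { 'x' }

A FIRST/FIRST conflict occurs when two productions N → α and N → β for the same non-terminal have FIRST(α) ∩ FIRST(β) ≠ ∅ (with ε ∈ FIRST of a nullable right-hand side, so two nullable alternatives also conflict).

FIRST sets of the non-terminals at (or reachable through a nullable prefix from) the front of some alternative:
  FIRST(L) = { 'e', 'x' }
  FIRST(S) = { 'x', ε }

Productions for B:
  B → L B: FIRST = { 'e', 'x' }
  B → x x e: FIRST = { 'x' }
  B → L num x: FIRST = { 'e', 'x' }
Productions for S:
  S → ε: FIRST = { ε }
  S → S x e: FIRST = { 'x' }
Productions for L:
  L → x S: FIRST = { 'x' }
  L → e: FIRST = { 'e' }

Conflict for B: B → L B and B → x x e
  Overlap: { 'x' }
Conflict for B: B → L B and B → L num x
  Overlap: { 'e', 'x' }
Conflict for B: B → x x e and B → L num x
  Overlap: { 'x' }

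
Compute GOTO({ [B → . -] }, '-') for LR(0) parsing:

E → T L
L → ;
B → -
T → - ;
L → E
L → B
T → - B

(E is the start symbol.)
GOTO(I, '-') = CLOSURE({ [A → αX.β] : [A → α.Xβ] ∈ I, X = '-' })

Items with dot before '-', with the dot advanced:
  [B → . -] → [B → - .]
Closure adds nothing (no advanced item has the dot before a non-terminal).

GOTO = { [B → - .] }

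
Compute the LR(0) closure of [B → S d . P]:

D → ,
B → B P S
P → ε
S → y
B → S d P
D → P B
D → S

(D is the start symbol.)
Start with: [B → S d . P]
  [B → S d . P] has the dot before P: add [P → .]
No further items can be added.

CLOSURE = { [B → S d . P], [P → .] }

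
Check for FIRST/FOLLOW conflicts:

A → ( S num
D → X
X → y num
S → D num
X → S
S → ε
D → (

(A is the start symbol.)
Yes. S → D num with FOLLOW(S) on { 'num' }

Nullable non-terminals: D, S, X.
FIRST sets used below: FIRST(X) = { '(', 'num', 'y', ε }, FIRST(D) = { '(', 'num', 'y', ε }, FIRST(S) = { '(', 'num', 'y', ε }

D: nullable alternative(s) D → X; FOLLOW(D) = { 'num' }
  D → X: FIRST \ {ε} = { '(', 'num', 'y' } — this is the only nullable alternative, skip
  D → (: FIRST \ {ε} = { '(' } — disjoint from FOLLOW(D)

S: nullable alternative(s) S → ε; FOLLOW(S) = { 'num' }
  S → D num: FIRST \ {ε} = { '(', 'num', 'y' } — overlaps FOLLOW(S) on { 'num' }: CONFLICT
  S → ε: FIRST \ {ε} = { } — this is the only nullable alternative, skip

X: nullable alternative(s) X → S; FOLLOW(X) = { 'num' }
  X → y num: FIRST \ {ε} = { 'y' } — disjoint from FOLLOW(X)
  X → S: FIRST \ {ε} = { '(', 'num', 'y' } — this is the only nullable alternative, skip

A has no nullable alternative, so no FIRST/FOLLOW check is needed there.

So the grammar has 1 FIRST/FOLLOW conflict (marked CONFLICT above).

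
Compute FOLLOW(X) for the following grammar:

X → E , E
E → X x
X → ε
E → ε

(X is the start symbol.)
To compute FOLLOW(X), find every occurrence of X on a right-hand side N → α X β: add FIRST(β) \ {ε}, and if β is empty or nullable also add FOLLOW(N). Iterate to a fixed point.

X is the start symbol, so $ ∈ FOLLOW(X).
In E → X x: X is followed by x, add FIRST(x) \ {ε} = { 'x' }

Taking the union: FOLLOW(X) = { $, 'x' }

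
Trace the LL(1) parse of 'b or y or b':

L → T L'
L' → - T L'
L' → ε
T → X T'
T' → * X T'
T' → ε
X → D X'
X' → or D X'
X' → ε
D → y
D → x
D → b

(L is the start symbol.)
LL(1) parsing maintains a stack (initially the start symbol over $) and the input. At each step: if the stack top is a terminal, match it against the current input token; if it is a non-terminal N, replace it with the RHS of M[N, lookahead] (the unique production whose predict set contains the lookahead).

Stack is shown with the top on the left.

Stack            Input          Action
--------------------------------------
L $              b or y or b $  output L → T L'
T L' $           b or y or b $  output T → X T'
X T' L' $        b or y or b $  output X → D X'
D X' T' L' $     b or y or b $  output D → b
b X' T' L' $     b or y or b $  match 'b'
X' T' L' $       or y or b $    output X' → or D X'
or D X' T' L' $  or y or b $    match 'or'
D X' T' L' $     y or b $       output D → y
y X' T' L' $     y or b $       match 'y'
X' T' L' $       or b $         output X' → or D X'
or D X' T' L' $  or b $         match 'or'
D X' T' L' $     b $            output D → b
b X' T' L' $     b $            match 'b'
X' T' L' $       $              output X' → ε
T' L' $          $              output T' → ε
L' $             $              output L' → ε
$                $              accept

The string is accepted.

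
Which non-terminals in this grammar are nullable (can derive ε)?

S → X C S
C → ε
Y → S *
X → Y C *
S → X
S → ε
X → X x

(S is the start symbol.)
{ 'C', 'S' }

A non-terminal is nullable if it can derive ε (the empty string): either it has an ε-production, or it has a production whose right-hand side consists entirely of nullable non-terminals.

ε-productions: C → ε, S → ε
So C, S are immediately nullable.
No further non-terminal can be added: every production for the remaining non-terminals contains a terminal or a non-nullable non-terminal.
Nullable = { 'C', 'S' }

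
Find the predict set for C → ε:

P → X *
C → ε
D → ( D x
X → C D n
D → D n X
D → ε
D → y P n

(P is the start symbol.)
PREDICT(C → ε) = (FIRST(RHS) \ {ε}) ∪ (FOLLOW(C) if ε ∈ FIRST(RHS), i.e. RHS ⇒* ε)
The right-hand side is ε (FIRST(ε) = { ε }), so the predict set is FOLLOW(C) = { '(', 'n', 'y' }
PREDICT(C → ε) = { '(', 'n', 'y' }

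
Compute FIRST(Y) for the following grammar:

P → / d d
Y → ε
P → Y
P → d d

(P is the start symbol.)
{ ε }

To compute FIRST(Y), examine every production with Y on the left-hand side, reading each right-hand side left to right until a non-nullable symbol is reached.

From Y → ε:
  - ε-production, so ε ∈ FIRST(Y)

Collecting: FIRST(Y) = { ε }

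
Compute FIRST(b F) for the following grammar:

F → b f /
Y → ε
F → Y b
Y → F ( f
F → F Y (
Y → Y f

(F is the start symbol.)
{ 'b' }

To compute FIRST(b F), process the symbols left to right:
Symbol b is a terminal. Add 'b' and stop.
FIRST(b F) = { 'b' }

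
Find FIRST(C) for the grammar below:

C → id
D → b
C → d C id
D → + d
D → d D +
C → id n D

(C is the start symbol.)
{ 'd', 'id' }

From C → id:
  - id is a terminal: add 'id' and stop
From C → d C id:
  - d is a terminal: add 'd' and stop
From C → id n D:
  - id is a terminal: add 'id' and stop

Collecting: FIRST(C) = { 'd', 'id' }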